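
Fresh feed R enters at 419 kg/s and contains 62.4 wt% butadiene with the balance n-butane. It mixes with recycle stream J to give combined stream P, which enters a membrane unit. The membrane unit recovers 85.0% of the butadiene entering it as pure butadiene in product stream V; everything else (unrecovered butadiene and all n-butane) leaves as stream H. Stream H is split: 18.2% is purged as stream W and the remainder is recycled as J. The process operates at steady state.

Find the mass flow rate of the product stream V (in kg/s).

butadiene in P: m_A = 419×0.624 + (1−0.182)·(1−0.850)·m_A, so m_A = 261.46/0.8773 = 298.02 kg/s.
Product V = 0.850×298.02 = 253.32 kg/s.

253.3 kg/s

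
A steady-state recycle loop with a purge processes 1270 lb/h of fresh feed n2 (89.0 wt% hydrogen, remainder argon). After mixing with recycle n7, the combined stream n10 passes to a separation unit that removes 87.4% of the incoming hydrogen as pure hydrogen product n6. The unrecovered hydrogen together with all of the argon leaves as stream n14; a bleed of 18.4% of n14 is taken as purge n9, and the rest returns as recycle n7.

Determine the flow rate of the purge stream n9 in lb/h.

argon enters only via n2 and leaves only via the purge: 1270×0.110 = 0.184×(argon in n14), and the separation unit passes all argon, so argon in n10 = argon in n14 = 759.24 lb/h.
hydrogen in n10: m_A = 1270×0.890 + (1−0.184)·(1−0.874)·m_A, so m_A = 1130.3/0.8972 = 1259.8 lb/h.
n14 = (1−0.874)×1259.8 + 759.24 = 917.98 lb/h.
Purge n9 = 0.184×917.98 = 168.91 lb/h.

168.9 lb/h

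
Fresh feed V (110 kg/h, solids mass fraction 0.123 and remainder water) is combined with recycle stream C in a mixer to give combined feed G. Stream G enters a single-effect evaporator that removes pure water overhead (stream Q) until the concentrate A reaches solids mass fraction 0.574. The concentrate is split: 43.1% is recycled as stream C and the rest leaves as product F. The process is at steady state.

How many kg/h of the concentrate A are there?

Overall solids balance (none leaves overhead): solids in fresh feed = solids in product, i.e. 110×0.123 = (1−0.431)·A·0.574.
A = 13.53/(0.574×0.569) = 41.426 kg/h.

41.43 kg/h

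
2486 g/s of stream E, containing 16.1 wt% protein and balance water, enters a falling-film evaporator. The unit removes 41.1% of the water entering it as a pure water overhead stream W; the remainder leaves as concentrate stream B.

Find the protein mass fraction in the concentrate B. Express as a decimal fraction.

0.246

protein is not removed: 2486×0.161 = 400.25 g/s of protein enters B.
water entering = 2486×0.839 = 2085.8 g/s; overhead removed = 0.411×2085.8 = 857.24 g/s.
Concentrate = 2486 − 857.24 = 1628.8 g/s.
Mass fraction = 400.25/1628.8 = 0.246.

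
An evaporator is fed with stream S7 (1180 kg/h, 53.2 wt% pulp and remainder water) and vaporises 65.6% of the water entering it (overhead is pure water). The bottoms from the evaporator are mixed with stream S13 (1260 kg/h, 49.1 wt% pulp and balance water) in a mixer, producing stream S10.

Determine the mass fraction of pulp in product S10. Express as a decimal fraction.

0.5999

Vapour removed = 0.656×0.468×1180 = 362.27 kg/h; concentrate = 817.73 kg/h.
pulp reaching the mixer = 627.76 (from concentrate) + 1260×0.491 = 1246.4 kg/h.
Product flow = 817.73 + 1260 = 2077.7 kg/h; pulp fraction = 0.5999.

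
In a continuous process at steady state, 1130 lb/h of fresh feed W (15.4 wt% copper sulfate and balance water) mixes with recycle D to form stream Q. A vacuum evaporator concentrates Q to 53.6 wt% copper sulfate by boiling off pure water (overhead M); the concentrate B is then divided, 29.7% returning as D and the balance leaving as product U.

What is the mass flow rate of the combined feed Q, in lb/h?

Overall copper sulfate balance (none leaves overhead): copper sulfate in fresh feed = copper sulfate in product, i.e. 1130×0.154 = (1−0.297)·B·0.536.
B = 174.02/(0.536×0.703) = 461.83 lb/h.
Recycle D = 0.297×461.83 = 137.16 lb/h.
Combined feed Q = 1130 + 137.16 = 1267.2 lb/h.

1267 lb/h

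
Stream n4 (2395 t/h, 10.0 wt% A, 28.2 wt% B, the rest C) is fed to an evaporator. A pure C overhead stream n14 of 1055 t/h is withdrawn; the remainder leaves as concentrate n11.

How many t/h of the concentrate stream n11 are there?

1340 t/h

Concentrate = 2395 − 1055 = 1340 t/h.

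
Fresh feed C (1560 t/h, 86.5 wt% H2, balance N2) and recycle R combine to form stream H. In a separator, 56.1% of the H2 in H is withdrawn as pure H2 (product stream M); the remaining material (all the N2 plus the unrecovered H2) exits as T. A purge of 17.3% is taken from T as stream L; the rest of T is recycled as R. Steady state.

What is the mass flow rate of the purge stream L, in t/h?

371.5 t/h

N2 enters only via C and leaves only via the purge: 1560×0.135 = 0.173×(N2 in T), and the separator passes all N2, so N2 in H = N2 in T = 1217.3 t/h.
H2 in H: m_A = 1560×0.865 + (1−0.173)·(1−0.561)·m_A, so m_A = 1349.4/0.6369 = 2118.5 t/h.
T = (1−0.561)×2118.5 + 1217.3 = 2147.4 t/h.
Purge L = 0.173×2147.4 = 371.5 t/h.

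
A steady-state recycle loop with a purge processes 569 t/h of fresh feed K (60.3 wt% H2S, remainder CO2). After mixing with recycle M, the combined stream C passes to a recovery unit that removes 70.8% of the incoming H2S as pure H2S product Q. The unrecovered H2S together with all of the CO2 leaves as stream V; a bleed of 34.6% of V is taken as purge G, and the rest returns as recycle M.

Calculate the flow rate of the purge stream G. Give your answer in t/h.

CO2 enters only via K and leaves only via the purge: 569×0.397 = 0.346×(CO2 in V), and the recovery unit passes all CO2, so CO2 in C = CO2 in V = 652.87 t/h.
H2S in C: m_A = 569×0.603 + (1−0.346)·(1−0.708)·m_A, so m_A = 343.11/0.8090 = 424.1 t/h.
V = (1−0.708)×424.1 + 652.87 = 776.71 t/h.
Purge G = 0.346×776.71 = 268.74 t/h.

268.7 t/h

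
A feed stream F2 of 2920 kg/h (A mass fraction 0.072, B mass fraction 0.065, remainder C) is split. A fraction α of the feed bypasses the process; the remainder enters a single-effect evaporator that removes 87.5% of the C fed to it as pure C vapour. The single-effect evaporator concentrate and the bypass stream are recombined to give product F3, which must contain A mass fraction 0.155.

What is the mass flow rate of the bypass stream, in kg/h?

All 2920×0.072 = 210.24 kg/h of A reaches F3, so F3 = 210.24/0.155 = 1356.4 kg/h and vapour = 1563.6 kg/h.
The evaporator receives (1−α)·2920 of feed at 0.863 C and removes 0.875 of that C:
0.875×0.863×(1−α)×2920 = 1563.6
(1−α) = 1563.6/2205 = 0.7091;  α = 0.2909.
Bypass flow = 0.2909×2920 = 849.33 kg/h.

849.3 kg/h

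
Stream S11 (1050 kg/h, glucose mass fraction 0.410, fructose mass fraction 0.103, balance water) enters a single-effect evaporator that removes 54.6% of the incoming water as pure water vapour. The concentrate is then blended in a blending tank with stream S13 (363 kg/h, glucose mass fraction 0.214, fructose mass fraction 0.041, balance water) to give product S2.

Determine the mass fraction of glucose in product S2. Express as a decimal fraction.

Vapour removed = 0.546×0.487×1050 = 279.2 kg/h; concentrate = 770.8 kg/h.
glucose reaching the mixer = 430.5 (from concentrate) + 363×0.214 = 508.18 kg/h.
Product flow = 770.8 + 363 = 1133.8 kg/h; glucose fraction = 0.448.

0.448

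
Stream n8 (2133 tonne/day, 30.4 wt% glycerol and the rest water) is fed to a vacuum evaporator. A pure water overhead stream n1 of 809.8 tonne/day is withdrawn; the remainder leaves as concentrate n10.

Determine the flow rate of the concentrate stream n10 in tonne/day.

Concentrate = 2133 − 809.8 = 1323.2 tonne/day.

1323 tonne/day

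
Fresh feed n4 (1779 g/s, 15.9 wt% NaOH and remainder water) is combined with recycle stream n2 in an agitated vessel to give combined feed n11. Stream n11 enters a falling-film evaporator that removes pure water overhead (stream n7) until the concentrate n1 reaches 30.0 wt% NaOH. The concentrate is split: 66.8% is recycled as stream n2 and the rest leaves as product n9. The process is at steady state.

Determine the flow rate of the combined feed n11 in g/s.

3676 g/s

Overall NaOH balance (none leaves overhead): NaOH in fresh feed = NaOH in product, i.e. 1779×0.159 = (1−0.668)·n1·0.300.
n1 = 282.86/(0.300×0.332) = 2840 g/s.
Recycle n2 = 0.668×2840 = 1897.1 g/s.
Combined feed n11 = 1779 + 1897.1 = 3676.1 g/s.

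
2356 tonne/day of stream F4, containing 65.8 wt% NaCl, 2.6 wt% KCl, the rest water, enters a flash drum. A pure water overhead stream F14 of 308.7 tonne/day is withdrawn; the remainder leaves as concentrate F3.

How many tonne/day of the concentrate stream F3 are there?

Concentrate = 2356 − 308.7 = 2047.3 tonne/day.

2047 tonne/day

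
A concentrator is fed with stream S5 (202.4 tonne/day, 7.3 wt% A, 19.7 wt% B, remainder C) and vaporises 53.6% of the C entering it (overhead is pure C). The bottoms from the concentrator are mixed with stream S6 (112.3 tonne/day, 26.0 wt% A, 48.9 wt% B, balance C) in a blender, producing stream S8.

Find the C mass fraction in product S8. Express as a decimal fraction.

Vapour removed = 0.536×0.730×202.4 = 79.195 tonne/day; concentrate = 123.2 tonne/day.
C reaching the mixer = 68.557 (from concentrate) + 112.3×0.251 = 96.744 tonne/day.
Product flow = 123.2 + 112.3 = 235.5 tonne/day; C fraction = 0.411.

0.411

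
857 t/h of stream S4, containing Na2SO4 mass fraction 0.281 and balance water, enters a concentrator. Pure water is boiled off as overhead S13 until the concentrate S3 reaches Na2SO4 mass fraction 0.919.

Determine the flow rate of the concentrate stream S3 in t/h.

262 t/h

Na2SO4 is conserved: 857×0.281 = 240.82 t/h all reports to the concentrate.
Concentrate = 240.82/(target fraction) = 262.04 t/h.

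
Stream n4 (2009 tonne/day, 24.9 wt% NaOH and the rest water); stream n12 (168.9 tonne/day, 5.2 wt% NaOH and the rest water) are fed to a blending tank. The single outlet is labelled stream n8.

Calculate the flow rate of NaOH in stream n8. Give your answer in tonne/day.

NaOH out = NaOH in = 2009×0.249 + 168.9×0.052 = 509.02 tonne/day.

509 tonne/day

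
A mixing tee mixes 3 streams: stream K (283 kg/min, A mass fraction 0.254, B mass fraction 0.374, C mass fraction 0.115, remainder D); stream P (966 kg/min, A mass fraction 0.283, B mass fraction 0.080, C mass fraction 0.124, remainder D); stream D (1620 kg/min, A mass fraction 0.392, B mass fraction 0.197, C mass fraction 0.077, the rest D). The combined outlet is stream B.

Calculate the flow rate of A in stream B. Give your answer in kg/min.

A out = A in = 283×0.254 + 966×0.283 + 1620×0.392 = 980.3 kg/min.

980.3 kg/min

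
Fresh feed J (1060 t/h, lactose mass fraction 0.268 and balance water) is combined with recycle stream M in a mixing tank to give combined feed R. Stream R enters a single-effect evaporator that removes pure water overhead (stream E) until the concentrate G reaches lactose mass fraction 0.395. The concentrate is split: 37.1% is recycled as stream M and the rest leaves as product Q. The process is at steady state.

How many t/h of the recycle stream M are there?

Overall lactose balance (none leaves overhead): lactose in fresh feed = lactose in product, i.e. 1060×0.268 = (1−0.371)·G·0.395.
G = 284.08/(0.395×0.629) = 1143.4 t/h.
Recycle M = 0.371×1143.4 = 424.2 t/h.

424.2 t/h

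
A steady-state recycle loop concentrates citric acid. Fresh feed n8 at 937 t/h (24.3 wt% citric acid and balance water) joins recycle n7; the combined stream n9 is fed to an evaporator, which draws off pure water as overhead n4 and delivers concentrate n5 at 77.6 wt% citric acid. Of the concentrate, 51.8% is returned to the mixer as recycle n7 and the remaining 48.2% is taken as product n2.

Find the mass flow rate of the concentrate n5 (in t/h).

608.7 t/h

Overall citric acid balance (none leaves overhead): citric acid in fresh feed = citric acid in product, i.e. 937×0.243 = (1−0.518)·n5·0.776.
n5 = 227.69/(0.776×0.482) = 608.75 t/h.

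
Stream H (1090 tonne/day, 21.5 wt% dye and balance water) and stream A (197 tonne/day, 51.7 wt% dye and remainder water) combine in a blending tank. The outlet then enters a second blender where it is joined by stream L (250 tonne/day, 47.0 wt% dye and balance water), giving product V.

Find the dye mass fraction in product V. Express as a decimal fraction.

0.2952

Overall, product flow = 1537 tonne/day.
dye in = 1090×0.215 + 197×0.517 + 250×0.470 = 453.7 tonne/day.
dye fraction in V = 0.2952.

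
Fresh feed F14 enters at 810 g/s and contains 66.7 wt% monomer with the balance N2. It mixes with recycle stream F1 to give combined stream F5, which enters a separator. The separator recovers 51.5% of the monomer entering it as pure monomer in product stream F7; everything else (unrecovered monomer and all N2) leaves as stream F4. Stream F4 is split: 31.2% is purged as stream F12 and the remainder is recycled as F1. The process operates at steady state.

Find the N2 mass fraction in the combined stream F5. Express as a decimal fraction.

N2 enters only via F14 and leaves only via the purge: 810×0.333 = 0.312×(N2 in F4), and the separator passes all N2, so N2 in F5 = N2 in F4 = 864.52 g/s.
monomer in F5: m_A = 810×0.667 + (1−0.312)·(1−0.515)·m_A, so m_A = 540.27/0.6663 = 810.83 g/s.
F5 = 810.83 + 864.52 = 1675.3 g/s.
N2 fraction in F5 = 864.52/1675.3 = 0.516.

0.516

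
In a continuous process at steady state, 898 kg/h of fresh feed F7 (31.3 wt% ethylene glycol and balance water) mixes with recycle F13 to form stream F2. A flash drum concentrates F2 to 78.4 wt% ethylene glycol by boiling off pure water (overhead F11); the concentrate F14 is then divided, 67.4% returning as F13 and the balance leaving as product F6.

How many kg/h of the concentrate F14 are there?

1100 kg/h

Overall ethylene glycol balance (none leaves overhead): ethylene glycol in fresh feed = ethylene glycol in product, i.e. 898×0.313 = (1−0.674)·F14·0.784.
F14 = 281.07/(0.784×0.326) = 1099.7 kg/h.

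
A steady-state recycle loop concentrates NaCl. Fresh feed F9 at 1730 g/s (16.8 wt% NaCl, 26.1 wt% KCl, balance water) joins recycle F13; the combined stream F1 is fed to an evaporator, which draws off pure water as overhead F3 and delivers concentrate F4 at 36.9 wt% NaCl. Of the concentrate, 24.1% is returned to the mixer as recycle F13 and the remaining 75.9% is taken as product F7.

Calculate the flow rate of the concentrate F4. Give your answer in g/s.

1038 g/s

Overall NaCl balance (none leaves overhead): NaCl in fresh feed = NaCl in product, i.e. 1730×0.168 = (1−0.241)·F4·0.369.
F4 = 290.64/(0.369×0.759) = 1037.7 g/s.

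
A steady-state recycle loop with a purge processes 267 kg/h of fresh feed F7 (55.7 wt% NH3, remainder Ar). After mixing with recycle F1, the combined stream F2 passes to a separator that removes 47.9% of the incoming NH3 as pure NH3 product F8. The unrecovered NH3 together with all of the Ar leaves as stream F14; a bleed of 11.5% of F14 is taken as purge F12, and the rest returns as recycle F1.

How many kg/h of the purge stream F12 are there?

134.8 kg/h

Ar enters only via F7 and leaves only via the purge: 267×0.443 = 0.115×(Ar in F14), and the separator passes all Ar, so Ar in F2 = Ar in F14 = 1028.5 kg/h.
NH3 in F2: m_A = 267×0.557 + (1−0.115)·(1−0.479)·m_A, so m_A = 148.72/0.5389 = 275.96 kg/h.
F14 = (1−0.479)×275.96 + 1028.5 = 1172.3 kg/h.
Purge F12 = 0.115×1172.3 = 134.82 kg/h.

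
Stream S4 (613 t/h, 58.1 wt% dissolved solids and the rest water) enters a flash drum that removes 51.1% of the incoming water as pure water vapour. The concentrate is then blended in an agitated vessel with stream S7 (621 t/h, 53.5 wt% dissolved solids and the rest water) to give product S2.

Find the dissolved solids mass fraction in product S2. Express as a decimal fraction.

0.624

Vapour removed = 0.511×0.419×613 = 131.25 t/h; concentrate = 481.75 t/h.
dissolved solids reaching the mixer = 356.15 (from concentrate) + 621×0.535 = 688.39 t/h.
Product flow = 481.75 + 621 = 1102.8 t/h; dissolved solids fraction = 0.624.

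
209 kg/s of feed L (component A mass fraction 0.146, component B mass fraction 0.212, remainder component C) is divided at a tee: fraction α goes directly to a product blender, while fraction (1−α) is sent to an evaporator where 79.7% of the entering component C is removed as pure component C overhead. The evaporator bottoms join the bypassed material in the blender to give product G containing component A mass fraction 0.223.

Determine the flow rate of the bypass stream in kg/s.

All 209×0.146 = 30.514 kg/s of component A reaches G, so G = 30.514/0.223 = 136.83 kg/s and vapour = 72.166 kg/s.
The evaporator receives (1−α)·209 of feed at 0.642 component C and removes 0.797 of that component C:
0.797×0.642×(1−α)×209 = 72.166
(1−α) = 72.166/106.94 = 0.6748;  α = 0.3252.
Bypass flow = 0.3252×209 = 67.961 kg/s.

67.96 kg/s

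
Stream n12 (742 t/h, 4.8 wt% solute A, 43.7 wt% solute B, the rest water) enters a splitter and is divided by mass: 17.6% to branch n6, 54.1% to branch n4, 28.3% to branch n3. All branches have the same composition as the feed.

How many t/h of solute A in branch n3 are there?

10.08 t/h

Branch n3 total = 0.283×742 = 209.99 t/h.
solute A in n3 = 0.048×209.99 = 10.079 t/h.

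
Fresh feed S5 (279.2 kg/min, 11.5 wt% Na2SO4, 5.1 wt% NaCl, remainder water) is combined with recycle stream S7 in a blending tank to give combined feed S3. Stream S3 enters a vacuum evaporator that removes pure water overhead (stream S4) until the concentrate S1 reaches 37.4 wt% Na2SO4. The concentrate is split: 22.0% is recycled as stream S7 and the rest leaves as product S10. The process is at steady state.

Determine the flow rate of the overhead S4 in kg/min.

Overall Na2SO4 balance (none leaves overhead): Na2SO4 in fresh feed = Na2SO4 in product, i.e. 279.2×0.115 = (1−0.220)·S1·0.374.
S1 = 32.108/(0.374×0.780) = 110.06 kg/min.
Recycle S7 = 0.220×110.06 = 24.214 kg/min.
Combined feed S3 = 279.2 + 24.214 = 303.41 kg/min.
Overhead S4 = S3 − S1 = 303.41 − 110.06 = 193.35 kg/min.

193.3 kg/min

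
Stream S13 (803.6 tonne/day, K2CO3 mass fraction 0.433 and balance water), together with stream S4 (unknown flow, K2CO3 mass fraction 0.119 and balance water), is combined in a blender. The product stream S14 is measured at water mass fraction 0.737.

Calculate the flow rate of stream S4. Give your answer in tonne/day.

Let S4 be the unknown flow. Total out = 803.6 + S4.
water balance: 455.64 + 0.881·S4 = 0.737·(803.6 + S4)
(0.881 − 0.737)·S4 = 0.737×803.6 − 455.64 = 136.61
S4 = 136.61 / 0.144 = 948.69 tonne/day

948.7 tonne/day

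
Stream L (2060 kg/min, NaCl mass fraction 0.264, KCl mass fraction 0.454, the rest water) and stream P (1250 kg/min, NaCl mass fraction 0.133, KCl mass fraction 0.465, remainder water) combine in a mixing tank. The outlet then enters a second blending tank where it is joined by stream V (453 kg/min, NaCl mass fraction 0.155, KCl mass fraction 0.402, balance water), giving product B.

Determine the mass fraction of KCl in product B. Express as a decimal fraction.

Overall, product flow = 3763 kg/min.
KCl in = 2060×0.454 + 1250×0.465 + 453×0.402 = 1698.6 kg/min.
KCl fraction in B = 0.451.

0.451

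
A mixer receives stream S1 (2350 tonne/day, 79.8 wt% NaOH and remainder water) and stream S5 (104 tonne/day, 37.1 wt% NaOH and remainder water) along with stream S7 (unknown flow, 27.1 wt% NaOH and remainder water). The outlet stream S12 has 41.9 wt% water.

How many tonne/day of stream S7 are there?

Let S7 be the unknown flow. Total out = 2454 + S7.
water balance: 540.12 + 0.729·S7 = 0.419·(2454 + S7)
(0.729 − 0.419)·S7 = 0.419×2454 − 540.12 = 488.11
S7 = 488.11 / 0.310 = 1574.5 tonne/day

1575 tonne/day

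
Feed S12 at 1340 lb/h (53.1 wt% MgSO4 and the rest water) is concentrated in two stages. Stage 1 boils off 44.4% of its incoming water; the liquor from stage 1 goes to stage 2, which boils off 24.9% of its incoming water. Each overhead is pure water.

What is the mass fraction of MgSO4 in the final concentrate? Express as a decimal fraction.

0.731

water in feed = 1340×0.469 = 628.46 lb/h.
After stage 1: water left = (1−0.444)×628.46 = 349.42; stream total = 1061 lb/h.
After stage 2: water left = (1−0.249)×349.42 = 262.42; final concentrate = 973.96 lb/h.
MgSO4 fraction = 711.54/973.96 = 0.731.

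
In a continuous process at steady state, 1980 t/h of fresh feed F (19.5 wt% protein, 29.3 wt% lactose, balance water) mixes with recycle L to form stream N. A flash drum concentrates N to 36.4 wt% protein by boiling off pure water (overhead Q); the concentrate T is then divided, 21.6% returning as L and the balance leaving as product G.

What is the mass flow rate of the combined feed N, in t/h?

2272 t/h

Overall protein balance (none leaves overhead): protein in fresh feed = protein in product, i.e. 1980×0.195 = (1−0.216)·T·0.364.
T = 386.1/(0.364×0.784) = 1353 t/h.
Recycle L = 0.216×1353 = 292.24 t/h.
Combined feed N = 1980 + 292.24 = 2272.2 t/h.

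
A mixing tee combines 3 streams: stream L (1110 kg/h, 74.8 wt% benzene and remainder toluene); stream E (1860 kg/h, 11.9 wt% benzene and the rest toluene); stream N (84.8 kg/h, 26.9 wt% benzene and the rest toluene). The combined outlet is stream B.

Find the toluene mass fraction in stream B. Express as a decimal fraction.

0.648

Total flow out = 1110 + 1860 + 84.8 = 3054.8 kg/h.
toluene in = 1110×0.252 + 1860×0.881 + 84.8×0.731 = 1980.4 kg/h.
toluene mass fraction in B = 1980.4/3054.8 = 0.648.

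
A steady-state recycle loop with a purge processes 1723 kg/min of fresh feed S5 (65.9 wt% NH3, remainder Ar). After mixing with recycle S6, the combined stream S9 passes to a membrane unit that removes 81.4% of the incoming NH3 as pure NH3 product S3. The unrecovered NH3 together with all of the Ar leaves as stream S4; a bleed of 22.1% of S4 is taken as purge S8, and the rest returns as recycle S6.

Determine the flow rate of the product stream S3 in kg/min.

NH3 in S9: m_A = 1723×0.659 + (1−0.221)·(1−0.814)·m_A, so m_A = 1135.5/0.8551 = 1327.9 kg/min.
Product S3 = 0.814×1327.9 = 1080.9 kg/min.

1081 kg/min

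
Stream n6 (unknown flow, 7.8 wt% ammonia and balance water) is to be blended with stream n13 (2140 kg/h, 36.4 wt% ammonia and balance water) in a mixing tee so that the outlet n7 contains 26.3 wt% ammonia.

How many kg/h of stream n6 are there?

1168 kg/h

Let n6 be the unknown flow. Total out = 2140 + n6.
ammonia balance: 778.96 + 0.078·n6 = 0.263·(2140 + n6)
(0.078 − 0.263)·n6 = 0.263×2140 − 778.96 = -216.14
n6 = -216.14 / -0.185 = 1168.3 kg/h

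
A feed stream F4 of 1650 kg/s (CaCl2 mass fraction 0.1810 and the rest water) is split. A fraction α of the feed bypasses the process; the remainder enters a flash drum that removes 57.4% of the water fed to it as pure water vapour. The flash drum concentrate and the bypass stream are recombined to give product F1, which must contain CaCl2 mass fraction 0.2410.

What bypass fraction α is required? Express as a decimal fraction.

0.470

All 1650×0.181 = 298.65 kg/s of CaCl2 reaches F1, so F1 = 298.65/0.241 = 1239.2 kg/s and vapour = 410.79 kg/s.
The evaporator receives (1−α)·1650 of feed at 0.819 water and removes 0.574 of that water:
0.574×0.819×(1−α)×1650 = 410.79
(1−α) = 410.79/775.67 = 0.5296;  α = 0.4704.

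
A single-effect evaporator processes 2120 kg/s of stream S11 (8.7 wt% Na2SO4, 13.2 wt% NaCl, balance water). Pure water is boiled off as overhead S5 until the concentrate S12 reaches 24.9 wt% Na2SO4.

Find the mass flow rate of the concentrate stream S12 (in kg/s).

Na2SO4 is conserved: 2120×0.087 = 184.44 kg/s all reports to the concentrate.
Concentrate = 184.44/(target fraction) = 740.72 kg/s.

740.7 kg/s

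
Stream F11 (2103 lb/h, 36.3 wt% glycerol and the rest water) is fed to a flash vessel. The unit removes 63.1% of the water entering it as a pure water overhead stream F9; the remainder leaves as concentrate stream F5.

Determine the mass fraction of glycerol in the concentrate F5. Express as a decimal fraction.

0.607

glycerol is not removed: 2103×0.363 = 763.39 lb/h of glycerol enters F5.
water entering = 2103×0.637 = 1339.6 lb/h; overhead removed = 0.631×1339.6 = 845.29 lb/h.
Concentrate = 2103 − 845.29 = 1257.7 lb/h.
Mass fraction = 763.39/1257.7 = 0.607.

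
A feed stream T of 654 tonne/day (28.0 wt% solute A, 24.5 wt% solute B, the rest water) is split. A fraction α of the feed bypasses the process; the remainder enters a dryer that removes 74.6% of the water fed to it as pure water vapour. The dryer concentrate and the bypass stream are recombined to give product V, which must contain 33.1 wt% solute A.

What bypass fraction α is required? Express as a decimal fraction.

0.565

All 654×0.280 = 183.12 tonne/day of solute A reaches V, so V = 183.12/0.331 = 553.23 tonne/day and vapour = 100.77 tonne/day.
The evaporator receives (1−α)·654 of feed at 0.475 water and removes 0.746 of that water:
0.746×0.475×(1−α)×654 = 100.77
(1−α) = 100.77/231.74 = 0.4348;  α = 0.5652.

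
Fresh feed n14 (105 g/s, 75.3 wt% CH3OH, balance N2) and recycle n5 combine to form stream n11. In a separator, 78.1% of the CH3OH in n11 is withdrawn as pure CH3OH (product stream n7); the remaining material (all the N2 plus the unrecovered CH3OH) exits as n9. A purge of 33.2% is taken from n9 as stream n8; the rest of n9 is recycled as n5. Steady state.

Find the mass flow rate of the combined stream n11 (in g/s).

N2 enters only via n14 and leaves only via the purge: 105×0.247 = 0.332×(N2 in n9), and the separator passes all N2, so N2 in n11 = N2 in n9 = 78.117 g/s.
CH3OH in n11: m_A = 105×0.753 + (1−0.332)·(1−0.781)·m_A, so m_A = 79.065/0.8537 = 92.614 g/s.
n11 = 92.614 + 78.117 = 170.73 g/s.

170.7 g/s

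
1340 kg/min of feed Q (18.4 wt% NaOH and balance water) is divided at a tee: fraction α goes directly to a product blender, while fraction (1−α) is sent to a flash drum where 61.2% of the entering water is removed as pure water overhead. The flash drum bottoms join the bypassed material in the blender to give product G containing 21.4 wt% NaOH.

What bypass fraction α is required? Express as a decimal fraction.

All 1340×0.184 = 246.56 kg/min of NaOH reaches G, so G = 246.56/0.214 = 1152.1 kg/min and vapour = 187.85 kg/min.
The evaporator receives (1−α)·1340 of feed at 0.816 water and removes 0.612 of that water:
0.612×0.816×(1−α)×1340 = 187.85
(1−α) = 187.85/669.19 = 0.2807;  α = 0.7193.

0.719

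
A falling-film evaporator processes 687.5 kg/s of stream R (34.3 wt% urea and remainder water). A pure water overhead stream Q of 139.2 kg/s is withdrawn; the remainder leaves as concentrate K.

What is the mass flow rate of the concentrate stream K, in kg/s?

Concentrate = 687.5 − 139.2 = 548.3 kg/s.

548.3 kg/s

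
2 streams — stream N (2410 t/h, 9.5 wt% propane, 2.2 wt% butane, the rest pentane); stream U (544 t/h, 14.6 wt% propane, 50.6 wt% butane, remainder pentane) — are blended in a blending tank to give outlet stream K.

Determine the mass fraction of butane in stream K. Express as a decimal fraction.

Total flow out = 2410 + 544 = 2954 t/h.
butane in = 2410×0.022 + 544×0.506 = 328.28 t/h.
butane mass fraction in K = 328.28/2954 = 0.1111.

0.1111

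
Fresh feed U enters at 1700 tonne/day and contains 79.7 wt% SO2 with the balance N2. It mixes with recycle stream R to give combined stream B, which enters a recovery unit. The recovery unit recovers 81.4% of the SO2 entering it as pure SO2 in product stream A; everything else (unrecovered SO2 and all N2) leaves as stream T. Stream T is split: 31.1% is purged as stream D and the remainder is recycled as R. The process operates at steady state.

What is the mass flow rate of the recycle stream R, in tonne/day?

963.7 tonne/day

N2 enters only via U and leaves only via the purge: 1700×0.203 = 0.311×(N2 in T), and the recovery unit passes all N2, so N2 in B = N2 in T = 1109.6 tonne/day.
SO2 in B: m_A = 1700×0.797 + (1−0.311)·(1−0.814)·m_A, so m_A = 1354.9/0.8718 = 1554.1 tonne/day.
T = (1−0.814)×1554.1 + 1109.6 = 1398.7 tonne/day.
Recycle R = (1−0.311)×1398.7 = 963.71 tonne/day.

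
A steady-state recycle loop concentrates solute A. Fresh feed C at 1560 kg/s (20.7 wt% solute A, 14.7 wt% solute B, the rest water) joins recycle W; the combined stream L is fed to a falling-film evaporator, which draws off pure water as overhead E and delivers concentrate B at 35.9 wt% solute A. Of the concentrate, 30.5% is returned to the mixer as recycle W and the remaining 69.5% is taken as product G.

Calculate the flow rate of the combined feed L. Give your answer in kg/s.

Overall solute A balance (none leaves overhead): solute A in fresh feed = solute A in product, i.e. 1560×0.207 = (1−0.305)·B·0.359.
B = 322.92/(0.359×0.695) = 1294.2 kg/s.
Recycle W = 0.305×1294.2 = 394.74 kg/s.
Combined feed L = 1560 + 394.74 = 1954.7 kg/s.

1955 kg/s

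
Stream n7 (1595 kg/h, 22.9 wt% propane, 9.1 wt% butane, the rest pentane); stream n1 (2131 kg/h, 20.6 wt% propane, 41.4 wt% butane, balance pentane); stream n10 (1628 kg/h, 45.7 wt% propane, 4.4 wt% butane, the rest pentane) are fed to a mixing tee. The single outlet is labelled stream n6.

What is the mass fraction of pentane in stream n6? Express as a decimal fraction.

0.506

Total flow out = 1595 + 2131 + 1628 = 5354 kg/h.
pentane in = 1595×0.680 + 2131×0.380 + 1628×0.499 = 2706.8 kg/h.
pentane mass fraction in n6 = 2706.8/5354 = 0.506.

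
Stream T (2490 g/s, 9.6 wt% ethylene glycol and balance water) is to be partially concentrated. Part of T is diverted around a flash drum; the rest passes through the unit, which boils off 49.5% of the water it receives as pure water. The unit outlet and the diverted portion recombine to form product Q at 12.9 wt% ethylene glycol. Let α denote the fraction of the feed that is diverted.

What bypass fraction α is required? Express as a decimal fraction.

All 2490×0.096 = 239.04 g/s of ethylene glycol reaches Q, so Q = 239.04/0.129 = 1853 g/s and vapour = 636.98 g/s.
The evaporator receives (1−α)·2490 of feed at 0.904 water and removes 0.495 of that water:
0.495×0.904×(1−α)×2490 = 636.98
(1−α) = 636.98/1114.2 = 0.5717;  α = 0.4283.

0.428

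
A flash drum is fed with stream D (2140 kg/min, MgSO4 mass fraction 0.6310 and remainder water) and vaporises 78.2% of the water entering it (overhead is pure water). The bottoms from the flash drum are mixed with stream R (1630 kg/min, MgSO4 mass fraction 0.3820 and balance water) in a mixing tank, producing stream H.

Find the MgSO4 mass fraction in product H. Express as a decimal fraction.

0.6259

Vapour removed = 0.782×0.369×2140 = 617.51 kg/min; concentrate = 1522.5 kg/min.
MgSO4 reaching the mixer = 1350.3 (from concentrate) + 1630×0.382 = 1973 kg/min.
Product flow = 1522.5 + 1630 = 3152.5 kg/min; MgSO4 fraction = 0.6259.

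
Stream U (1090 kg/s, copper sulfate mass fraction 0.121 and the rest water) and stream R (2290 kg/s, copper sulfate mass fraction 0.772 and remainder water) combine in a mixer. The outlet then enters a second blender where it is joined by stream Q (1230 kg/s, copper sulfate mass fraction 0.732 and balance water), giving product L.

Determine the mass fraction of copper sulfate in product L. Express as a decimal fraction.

0.607

Overall, product flow = 4610 kg/s.
copper sulfate in = 1090×0.121 + 2290×0.772 + 1230×0.732 = 2800.1 kg/s.
copper sulfate fraction in L = 0.607.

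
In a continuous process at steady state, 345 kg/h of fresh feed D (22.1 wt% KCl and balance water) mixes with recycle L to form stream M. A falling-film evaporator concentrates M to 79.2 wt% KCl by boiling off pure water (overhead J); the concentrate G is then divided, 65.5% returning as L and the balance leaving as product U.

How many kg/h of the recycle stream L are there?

Overall KCl balance (none leaves overhead): KCl in fresh feed = KCl in product, i.e. 345×0.221 = (1−0.655)·G·0.792.
G = 76.245/(0.792×0.345) = 279.04 kg/h.
Recycle L = 0.655×279.04 = 182.77 kg/h.

182.8 kg/h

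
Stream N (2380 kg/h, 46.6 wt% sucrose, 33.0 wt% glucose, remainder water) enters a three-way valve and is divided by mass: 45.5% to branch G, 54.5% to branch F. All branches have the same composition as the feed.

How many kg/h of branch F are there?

Branch F flow = 0.545×2380 = 1297.1 kg/h.

1297 kg/h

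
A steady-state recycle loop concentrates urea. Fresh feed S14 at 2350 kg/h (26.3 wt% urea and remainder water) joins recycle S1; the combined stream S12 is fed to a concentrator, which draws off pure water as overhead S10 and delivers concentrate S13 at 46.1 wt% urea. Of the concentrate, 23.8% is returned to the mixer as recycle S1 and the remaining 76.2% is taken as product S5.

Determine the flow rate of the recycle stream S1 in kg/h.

Overall urea balance (none leaves overhead): urea in fresh feed = urea in product, i.e. 2350×0.263 = (1−0.238)·S13·0.461.
S13 = 618.05/(0.461×0.762) = 1759.4 kg/h.
Recycle S1 = 0.238×1759.4 = 418.74 kg/h.

418.7 kg/h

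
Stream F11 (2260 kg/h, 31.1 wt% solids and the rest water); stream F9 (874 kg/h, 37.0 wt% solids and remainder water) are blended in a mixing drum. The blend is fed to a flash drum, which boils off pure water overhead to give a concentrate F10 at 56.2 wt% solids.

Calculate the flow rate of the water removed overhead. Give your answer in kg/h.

solids entering = 2260×0.311 + 874×0.370 = 1026.2 kg/h.
All solids reports to F10, so F10 = 1026.2/0.562 = 1826 kg/h.
Total feed = 3134 kg/h; overhead = 3134 − 1826 = 1308 kg/h.

1308 kg/h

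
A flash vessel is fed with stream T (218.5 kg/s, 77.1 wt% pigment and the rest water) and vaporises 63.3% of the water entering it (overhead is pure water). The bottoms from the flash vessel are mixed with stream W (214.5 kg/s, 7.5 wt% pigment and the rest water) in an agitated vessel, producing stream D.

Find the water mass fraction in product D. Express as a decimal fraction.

0.540

Vapour removed = 0.633×0.229×218.5 = 31.673 kg/s; concentrate = 186.83 kg/s.
water reaching the mixer = 18.363 (from concentrate) + 214.5×0.925 = 216.78 kg/s.
Product flow = 186.83 + 214.5 = 401.33 kg/s; water fraction = 0.540.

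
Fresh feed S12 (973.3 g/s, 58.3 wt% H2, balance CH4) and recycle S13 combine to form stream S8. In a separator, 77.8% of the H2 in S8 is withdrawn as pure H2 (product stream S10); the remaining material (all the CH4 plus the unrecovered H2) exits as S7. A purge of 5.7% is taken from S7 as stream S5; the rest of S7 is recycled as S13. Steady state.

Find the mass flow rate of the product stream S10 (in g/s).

H2 in S8: m_A = 973.3×0.583 + (1−0.057)·(1−0.778)·m_A, so m_A = 567.43/0.7907 = 717.68 g/s.
Product S10 = 0.778×717.68 = 558.35 g/s.

558.4 g/s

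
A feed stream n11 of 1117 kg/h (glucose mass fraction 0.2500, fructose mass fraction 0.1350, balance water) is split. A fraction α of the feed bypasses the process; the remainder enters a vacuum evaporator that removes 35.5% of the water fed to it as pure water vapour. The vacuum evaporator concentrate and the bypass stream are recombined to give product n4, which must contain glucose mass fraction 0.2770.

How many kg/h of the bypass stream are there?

618.3 kg/h

All 1117×0.250 = 279.25 kg/h of glucose reaches n4, so n4 = 279.25/0.277 = 1008.1 kg/h and vapour = 108.88 kg/h.
The evaporator receives (1−α)·1117 of feed at 0.615 water and removes 0.355 of that water:
0.355×0.615×(1−α)×1117 = 108.88
(1−α) = 108.88/243.87 = 0.4465;  α = 0.5535.
Bypass flow = 0.5535×1117 = 618.31 kg/h.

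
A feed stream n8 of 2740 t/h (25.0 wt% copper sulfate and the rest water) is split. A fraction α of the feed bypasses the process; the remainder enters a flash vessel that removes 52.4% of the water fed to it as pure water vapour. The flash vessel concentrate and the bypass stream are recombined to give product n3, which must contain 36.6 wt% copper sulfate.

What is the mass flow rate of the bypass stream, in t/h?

All 2740×0.250 = 685 t/h of copper sulfate reaches n3, so n3 = 685/0.366 = 1871.6 t/h and vapour = 868.42 t/h.
The evaporator receives (1−α)·2740 of feed at 0.750 water and removes 0.524 of that water:
0.524×0.750×(1−α)×2740 = 868.42
(1−α) = 868.42/1076.8 = 0.8065;  α = 0.1935.
Bypass flow = 0.1935×2740 = 530.29 t/h.

530.3 t/h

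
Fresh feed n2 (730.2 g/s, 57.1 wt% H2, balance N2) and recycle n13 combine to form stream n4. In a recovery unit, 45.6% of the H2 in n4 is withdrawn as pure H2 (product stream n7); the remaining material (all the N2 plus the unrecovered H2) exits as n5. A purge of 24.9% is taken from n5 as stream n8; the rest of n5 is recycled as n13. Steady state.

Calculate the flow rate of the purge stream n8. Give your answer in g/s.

N2 enters only via n2 and leaves only via the purge: 730.2×0.429 = 0.249×(N2 in n5), and the recovery unit passes all N2, so N2 in n4 = N2 in n5 = 1258.1 g/s.
H2 in n4: m_A = 730.2×0.571 + (1−0.249)·(1−0.456)·m_A, so m_A = 416.94/0.5915 = 704.95 g/s.
n5 = (1−0.456)×704.95 + 1258.1 = 1641.5 g/s.
Purge n8 = 0.249×1641.5 = 408.74 g/s.

408.7 g/s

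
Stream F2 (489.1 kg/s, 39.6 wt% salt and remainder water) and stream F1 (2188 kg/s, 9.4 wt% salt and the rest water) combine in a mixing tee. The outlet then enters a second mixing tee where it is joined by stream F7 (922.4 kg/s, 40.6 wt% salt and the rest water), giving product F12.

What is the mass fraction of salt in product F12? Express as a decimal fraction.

Overall, product flow = 3599.5 kg/s.
salt in = 489.1×0.396 + 2188×0.094 + 922.4×0.406 = 773.85 kg/s.
salt fraction in F12 = 0.2150.

0.2150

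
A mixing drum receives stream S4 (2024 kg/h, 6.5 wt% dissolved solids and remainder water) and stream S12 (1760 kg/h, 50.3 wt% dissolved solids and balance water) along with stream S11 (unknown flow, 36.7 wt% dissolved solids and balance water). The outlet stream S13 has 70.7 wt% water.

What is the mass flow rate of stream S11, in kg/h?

1242 kg/h

Let S11 be the unknown flow. Total out = 3784 + S11.
water balance: 2767.2 + 0.633·S11 = 0.707·(3784 + S11)
(0.633 − 0.707)·S11 = 0.707×3784 − 2767.2 = -91.872
S11 = -91.872 / -0.074 = 1241.5 kg/h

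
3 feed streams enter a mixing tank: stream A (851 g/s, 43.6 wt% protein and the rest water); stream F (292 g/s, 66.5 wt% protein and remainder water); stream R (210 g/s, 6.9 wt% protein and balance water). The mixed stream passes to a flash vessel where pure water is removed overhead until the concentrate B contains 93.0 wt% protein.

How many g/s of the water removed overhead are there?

729.7 g/s

protein entering = 851×0.436 + 292×0.665 + 210×0.069 = 579.71 g/s.
All protein reports to B, so B = 579.71/0.930 = 623.34 g/s.
Total feed = 1353 g/s; overhead = 1353 − 623.34 = 729.66 g/s.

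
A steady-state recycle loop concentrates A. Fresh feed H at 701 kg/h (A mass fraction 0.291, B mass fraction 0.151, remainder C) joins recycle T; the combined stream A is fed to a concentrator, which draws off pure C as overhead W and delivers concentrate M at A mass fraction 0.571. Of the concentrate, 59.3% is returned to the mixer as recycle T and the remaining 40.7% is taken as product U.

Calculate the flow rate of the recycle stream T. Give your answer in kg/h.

520.5 kg/h

Overall A balance (none leaves overhead): A in fresh feed = A in product, i.e. 701×0.291 = (1−0.593)·M·0.571.
M = 203.99/(0.571×0.407) = 877.77 kg/h.
Recycle T = 0.593×877.77 = 520.52 kg/h.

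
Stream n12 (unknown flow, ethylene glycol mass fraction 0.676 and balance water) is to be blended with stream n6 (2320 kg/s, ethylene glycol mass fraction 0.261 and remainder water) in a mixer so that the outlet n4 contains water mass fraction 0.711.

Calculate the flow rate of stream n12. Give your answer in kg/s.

Let n12 be the unknown flow. Total out = 2320 + n12.
water balance: 1714.5 + 0.324·n12 = 0.711·(2320 + n12)
(0.324 − 0.711)·n12 = 0.711×2320 − 1714.5 = -64.96
n12 = -64.96 / -0.387 = 167.86 kg/s

167.9 kg/s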